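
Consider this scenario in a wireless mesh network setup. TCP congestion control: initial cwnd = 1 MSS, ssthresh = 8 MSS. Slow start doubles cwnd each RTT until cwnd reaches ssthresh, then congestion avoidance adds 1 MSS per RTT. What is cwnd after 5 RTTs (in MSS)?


RTT 0: cwnd = 1 MSS (initial)
RTT 1: cwnd = 2 MSS (slow start, doubled)
RTT 2: cwnd = 4 MSS (slow start, doubled)
RTT 3: cwnd = 8 MSS (slow start, doubled)
RTT 4: cwnd = 9 MSS (congestion avoidance, +1)
RTT 5: cwnd = 10 MSS (congestion avoidance, +1)

10


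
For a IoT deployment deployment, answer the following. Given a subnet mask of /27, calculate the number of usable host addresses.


Given: subnet mask /27
Host bits = 32 - 27 = 5
Total addresses = 2^5 = 32
Usable hosts = 32 - 2 (network + broadcast) = 30

30


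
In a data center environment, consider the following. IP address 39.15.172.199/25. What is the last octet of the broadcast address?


Given: IP = 39.15.172.199, prefix = /25
Host bits = 32 - 25 = 7
Network last octet = 199 AND mask = 128
Host part size = 2^7 - 1 = 127
Broadcast last octet = 128 OR 127 = 255

255


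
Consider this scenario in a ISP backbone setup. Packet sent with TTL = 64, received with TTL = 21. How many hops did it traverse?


Given: initial TTL = 64, received TTL = 21
Hops = initial TTL - received TTL
Hops = 64 - 21 = 43

43


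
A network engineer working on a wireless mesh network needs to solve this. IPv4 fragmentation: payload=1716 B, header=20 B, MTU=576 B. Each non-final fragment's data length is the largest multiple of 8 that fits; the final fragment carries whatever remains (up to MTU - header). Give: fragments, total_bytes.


Max data per non-final fragment = floor((MTU - header)/8)*8 = floor((576 - 20)/8)*8 = floor(556/8)*8 = 552 B
Final fragment needs no 8-byte alignment: it can carry up to MTU - header = 556 B
Non-final fragments needed = ceil((payload - 556) / 552) = ceil(1160/552) = ceil(2.1014) = 3
Number of fragments = 3 + 1 = 4
Fragment sizes (data): 3 * 552 B + 60 B (last, 60 <= 556 OK)
Total bytes sent = payload + n_frags * header = 1716 + 4*20 = 1716 + 80 = 1796 B

4, 1796


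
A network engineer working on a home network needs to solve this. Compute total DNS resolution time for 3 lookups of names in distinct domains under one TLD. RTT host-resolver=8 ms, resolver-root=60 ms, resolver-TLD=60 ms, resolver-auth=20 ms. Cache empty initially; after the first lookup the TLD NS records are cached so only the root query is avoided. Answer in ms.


Lookup 1 (cold cache): local + root + TLD + auth = 8 + 60 + 60 + 20 = 148 ms
Lookups 2..3 (TLD NS cached -> skip root; new domain -> still ask TLD and auth): local + TLD + auth = 8 + 60 + 20 = 88 ms each
Remaining 2 lookups: 2 * 88 = 176 ms
Total = 148 + 176 = 324 ms

324


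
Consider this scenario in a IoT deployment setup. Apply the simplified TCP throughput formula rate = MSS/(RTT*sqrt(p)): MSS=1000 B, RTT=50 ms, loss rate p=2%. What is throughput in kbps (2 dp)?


Given: MSS = 1000 bytes, RTT = 50 ms, loss = 2%
RTT in seconds = 50 / 1000 = 0.05
Loss rate = 2% = 0.02
sqrt(loss) = sqrt(0.02) = 0.141421356237
Throughput (bytes/s) = 1000 / (0.05 * 0.141421356237) = 141421.3562
Throughput (kbps) = 141421.3562 * 8 / 1000 = 1131.370850 -> 1131.37 kbps (2 dp)

1131.37


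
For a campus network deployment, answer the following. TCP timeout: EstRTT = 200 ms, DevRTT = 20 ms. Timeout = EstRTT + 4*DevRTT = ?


Given: EstRTT = 200 ms, DevRTT = 20 ms
Timeout = EstRTT + 4 * DevRTT
4 * DevRTT = 4 * 20 = 80
Timeout = 200 + 80 = 280 ms

280


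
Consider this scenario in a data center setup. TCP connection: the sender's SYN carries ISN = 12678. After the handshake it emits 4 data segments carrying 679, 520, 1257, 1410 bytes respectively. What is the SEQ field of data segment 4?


The SYN occupies sequence number ISN = 12678, so the first data byte is ISN + 1 = 12679.
SEQ of data segment i = (ISN + 1) + sum of payload sizes of segments 1..i-1.
Segment 1: SEQ = 12679, payload = 679 bytes
Segment 2: SEQ = 13358, payload = 520 bytes
Segment 3: SEQ = 13878, payload = 1257 bytes
Segment 4: SEQ = 15135, payload = 1410 bytes
SEQ of segment 4 = 12679 + 679 + 520 + 1257 = 15135

15135


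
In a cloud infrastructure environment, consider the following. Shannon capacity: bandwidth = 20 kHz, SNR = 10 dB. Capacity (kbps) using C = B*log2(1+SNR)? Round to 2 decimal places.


Given: B = 20 kHz, SNR = 10 dB
SNR linear = 10^(10/10) = 10
1 + SNR = 11
log2(11) = 3.4594316186
C = 20 * 1000 * 3.4594316186 = 69188.6324 bps
C = 69.188632 kbps -> 69.19 kbps (2 dp)

69.19


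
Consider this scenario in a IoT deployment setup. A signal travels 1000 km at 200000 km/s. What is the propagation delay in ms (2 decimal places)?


Given: distance = 1000 km, speed = 200000 km/s
Delay = distance / speed = 1000 / 200000 seconds
Delay in ms = 1000 * 1000 / 200000
Delay = 5.0000 ms
Rounded to 2 dp = 5.00 ms

5.00


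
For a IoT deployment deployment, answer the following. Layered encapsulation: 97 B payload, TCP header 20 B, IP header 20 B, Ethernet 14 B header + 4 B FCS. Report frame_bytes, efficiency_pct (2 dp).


TCP segment = 97 + 20 = 117 B
IP packet = 117 + 20 = 137 B
Ethernet frame = 137 + 14 + 4 = 155 B
Efficiency = app / frame = 97 / 155 = 0.625806 = 62.5806% -> 62.58% (2 dp)

155, 62.58


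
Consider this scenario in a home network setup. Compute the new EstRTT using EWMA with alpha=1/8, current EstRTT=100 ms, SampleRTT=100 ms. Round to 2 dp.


Given: EstRTT = 100 ms, SampleRTT = 100 ms, alpha = 1/8
New EstRTT = (1 - alpha) * EstRTT + alpha * SampleRTT
(7/8) * 100 = 87.5
(1/8) * 100 = 12.5
New EstRTT = 87.5 + 12.5 = 100 ms -> 100.00 ms (2 dp)

100.00


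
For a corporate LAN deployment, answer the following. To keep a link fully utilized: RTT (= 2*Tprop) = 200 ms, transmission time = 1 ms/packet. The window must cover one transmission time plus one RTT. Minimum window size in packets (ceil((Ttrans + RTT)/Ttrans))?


Given: Ttrans = 1 ms, RTT = 200 ms (= 2 * Tprop, Tprop = 100 ms)
Time until first ACK returns = Ttrans + RTT = 1 + 200 = 201 ms
Need W * Ttrans >= Ttrans + RTT  ->  W >= (Ttrans + RTT) / Ttrans
(Ttrans + RTT) / Ttrans = 201 / 1 = 201
W_min = ceil(201) = 201

201


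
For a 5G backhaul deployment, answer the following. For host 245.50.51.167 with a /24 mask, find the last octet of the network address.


Given: IP = 245.50.51.167, prefix = /24
Subnet mask = 255.255.255.0
Last octet of IP: 167
Last octet of mask: 0
Network last octet = 167 AND 0 = 0

0


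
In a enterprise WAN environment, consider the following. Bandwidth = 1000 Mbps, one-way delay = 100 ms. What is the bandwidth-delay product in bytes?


Given: bandwidth = 1000 Mbps, delay = 100 ms
BDP in bits = 1000 * 10^6 * 100 / 1000
BDP in bits = 100000000
BDP in bytes = 100000000 / 8 = 12500000

12500000


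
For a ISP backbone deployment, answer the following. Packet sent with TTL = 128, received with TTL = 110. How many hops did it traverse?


Given: initial TTL = 128, received TTL = 110
Hops = initial TTL - received TTL
Hops = 128 - 110 = 18

18


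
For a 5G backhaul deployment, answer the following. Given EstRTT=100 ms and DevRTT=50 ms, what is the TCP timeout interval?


Given: EstRTT = 100 ms, DevRTT = 50 ms
Timeout = EstRTT + 4 * DevRTT
4 * DevRTT = 4 * 50 = 200
Timeout = 100 + 200 = 300 ms

300


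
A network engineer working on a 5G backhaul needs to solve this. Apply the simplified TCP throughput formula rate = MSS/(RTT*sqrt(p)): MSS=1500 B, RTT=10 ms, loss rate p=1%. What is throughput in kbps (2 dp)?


Given: MSS = 1500 bytes, RTT = 10 ms, loss = 1%
RTT in seconds = 10 / 1000 = 0.01
Loss rate = 1% = 0.01
sqrt(loss) = sqrt(0.01) = 0.1
Throughput (bytes/s) = 1500 / (0.01 * 0.1) = 1500000.0000
Throughput (kbps) = 1500000.0000 * 8 / 1000 = 12000.000000 -> 12000.00 kbps (2 dp)

12000.00


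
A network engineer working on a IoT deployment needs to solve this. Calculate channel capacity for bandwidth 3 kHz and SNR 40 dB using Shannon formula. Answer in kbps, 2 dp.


Given: B = 3 kHz, SNR = 40 dB
SNR linear = 10^(40/10) = 10000
1 + SNR = 10001
log2(10001) = 13.2878566418
C = 3 * 1000 * 13.2878566418 = 39863.5699 bps
C = 39.863570 kbps -> 39.86 kbps (2 dp)

39.86


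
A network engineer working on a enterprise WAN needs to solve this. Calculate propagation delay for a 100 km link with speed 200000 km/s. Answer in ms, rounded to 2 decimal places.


Given: distance = 100 km, speed = 200000 km/s
Delay = distance / speed = 100 / 200000 seconds
Delay in ms = 100 * 1000 / 200000
Delay = 0.5000 ms
Rounded to 2 dp = 0.50 ms

0.50


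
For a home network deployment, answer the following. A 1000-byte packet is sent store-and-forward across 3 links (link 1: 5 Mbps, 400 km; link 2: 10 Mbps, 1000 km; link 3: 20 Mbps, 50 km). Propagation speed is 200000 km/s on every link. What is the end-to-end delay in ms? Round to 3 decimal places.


Packet = 1000 bytes = 8000 bits. Store-and-forward: sum (t_trans + t_prop) per link.
Link 1: t_trans = 8000/(5*10^6) s = 1.6000 ms; t_prop = 400/200000 s = 2.0000 ms; subtotal = 3.6000 ms
Link 2: t_trans = 8000/(10*10^6) s = 0.8000 ms; t_prop = 1000/200000 s = 5.0000 ms; subtotal = 5.8000 ms
Link 3: t_trans = 8000/(20*10^6) s = 0.4000 ms; t_prop = 50/200000 s = 0.2500 ms; subtotal = 0.6500 ms
End-to-end = 3.6000 + 5.8000 + 0.6500 = 10.0500 ms -> 10.050 ms (3 dp)

10.050


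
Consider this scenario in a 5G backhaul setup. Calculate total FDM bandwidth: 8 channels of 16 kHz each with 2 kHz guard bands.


Given: 8 channels, 16 kHz each, guard = 2 kHz
Channel bandwidth = 8 * 16 = 128 kHz
Guard bands = 7 gaps * 2 kHz = 14 kHz
Total = 128 + 14 = 142 kHz

142


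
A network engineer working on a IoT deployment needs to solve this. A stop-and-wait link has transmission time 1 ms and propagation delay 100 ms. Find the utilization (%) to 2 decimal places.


Given: Ttrans = 1 ms, Tprop = 100 ms
RTT = 2 * Tprop = 2 * 100 = 200 ms
U = Ttrans / (Ttrans + RTT)
U = 1 / (1 + 200)
U = 1 / 201 = 0.004975
U% = 0.50%

0.50


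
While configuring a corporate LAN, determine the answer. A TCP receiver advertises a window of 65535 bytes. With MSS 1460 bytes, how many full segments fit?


Given: RWND = 65535 bytes, MSS = 1460 bytes
Full segments = floor(RWND / MSS)
Full segments = floor(65535 / 1460)
Full segments = floor(44.887) = 44

44


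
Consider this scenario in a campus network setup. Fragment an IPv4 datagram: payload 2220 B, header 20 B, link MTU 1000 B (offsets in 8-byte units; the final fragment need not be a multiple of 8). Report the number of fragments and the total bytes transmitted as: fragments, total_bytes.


Max data per non-final fragment = floor((MTU - header)/8)*8 = floor((1000 - 20)/8)*8 = floor(980/8)*8 = 976 B
Final fragment needs no 8-byte alignment: it can carry up to MTU - header = 980 B
Non-final fragments needed = ceil((payload - 980) / 976) = ceil(1240/976) = ceil(1.2705) = 2
Number of fragments = 2 + 1 = 3
Fragment sizes (data): 2 * 976 B + 268 B (last, 268 <= 980 OK)
Total bytes sent = payload + n_frags * header = 2220 + 3*20 = 2220 + 60 = 2280 B

3, 2280


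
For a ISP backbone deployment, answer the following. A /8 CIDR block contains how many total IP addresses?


Given: CIDR prefix /8
Host bits = 32 - 8 = 24
Total addresses = 2^24 = 16777216

16777216


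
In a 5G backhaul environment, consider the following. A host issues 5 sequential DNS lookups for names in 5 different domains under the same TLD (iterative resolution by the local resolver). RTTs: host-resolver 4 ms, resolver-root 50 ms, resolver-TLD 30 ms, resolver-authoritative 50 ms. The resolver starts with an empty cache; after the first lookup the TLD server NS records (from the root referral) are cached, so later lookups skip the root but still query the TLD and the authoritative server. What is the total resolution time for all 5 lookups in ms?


Lookup 1 (cold cache): local + root + TLD + auth = 4 + 50 + 30 + 50 = 134 ms
Lookups 2..5 (TLD NS cached -> skip root; new domain -> still ask TLD and auth): local + TLD + auth = 4 + 30 + 50 = 84 ms each
Remaining 4 lookups: 4 * 84 = 336 ms
Total = 134 + 336 = 470 ms

470


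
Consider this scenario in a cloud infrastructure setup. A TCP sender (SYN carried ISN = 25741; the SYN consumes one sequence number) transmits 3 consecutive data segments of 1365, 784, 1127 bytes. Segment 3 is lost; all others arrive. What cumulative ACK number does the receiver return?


SYN uses sequence number 25741; first data byte = ISN + 1 = 25742.
Segment 1: SEQ = 25742, len = 1365 B, covers [25742, 27106]
Segment 2: SEQ = 27107, len = 784 B, covers [27107, 27890]
Segment 3: SEQ = 27891, len = 1127 B, covers [27891, 29017] [LOST]
In-order data received: bytes [25742, 27890] (segments 1..2).
Segment 3 missing -> gap begins at byte 27891.
Cumulative ACK = next expected in-order byte = 25742 + 1365 + 784 = 27891

27891


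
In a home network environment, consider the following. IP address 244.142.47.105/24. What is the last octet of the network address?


Given: IP = 244.142.47.105, prefix = /24
Subnet mask = 255.255.255.0
Last octet of IP: 105
Last octet of mask: 0
Network last octet = 105 AND 0 = 0

0


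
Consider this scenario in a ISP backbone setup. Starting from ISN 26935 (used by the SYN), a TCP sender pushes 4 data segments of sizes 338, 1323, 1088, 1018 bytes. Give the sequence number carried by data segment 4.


The SYN occupies sequence number ISN = 26935, so the first data byte is ISN + 1 = 26936.
SEQ of data segment i = (ISN + 1) + sum of payload sizes of segments 1..i-1.
Segment 1: SEQ = 26936, payload = 338 bytes
Segment 2: SEQ = 27274, payload = 1323 bytes
Segment 3: SEQ = 28597, payload = 1088 bytes
Segment 4: SEQ = 29685, payload = 1018 bytes
SEQ of segment 4 = 26936 + 338 + 1323 + 1088 = 29685

29685


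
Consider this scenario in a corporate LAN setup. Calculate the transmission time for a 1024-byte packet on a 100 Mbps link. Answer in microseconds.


Given: packet = 1024 bytes, bandwidth = 100 Mbps
Packet in bits = 1024 * 8 = 8192 bits
Bandwidth = 100 * 10^6 = 100000000 bps
Time = 8192 / 100000000 seconds
Time in us = 8192 * 10^6 / 100000000 = 81.92

81.92


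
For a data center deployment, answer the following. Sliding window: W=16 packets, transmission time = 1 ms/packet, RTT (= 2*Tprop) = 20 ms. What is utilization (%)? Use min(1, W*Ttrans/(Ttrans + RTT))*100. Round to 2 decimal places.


Given: W = 16, Ttrans = 1 ms, RTT = 20 ms (= 2 * Tprop, Tprop = 10 ms)
Cycle time = Ttrans + RTT = 1 + 20 = 21 ms (first packet sent until its ACK returns)
W * Ttrans = 16 * 1 = 16 ms of sending per cycle
W * Ttrans / (Ttrans + RTT) = 16 / 21 = 0.761905
U = min(1, 0.761905) = 0.761905
U% = 76.19%

76.19


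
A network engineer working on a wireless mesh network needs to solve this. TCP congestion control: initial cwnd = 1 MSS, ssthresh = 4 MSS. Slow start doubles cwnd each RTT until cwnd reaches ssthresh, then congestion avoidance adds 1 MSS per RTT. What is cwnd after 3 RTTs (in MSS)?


RTT 0: cwnd = 1 MSS (initial)
RTT 1: cwnd = 2 MSS (slow start, doubled)
RTT 2: cwnd = 4 MSS (slow start, doubled)
RTT 3: cwnd = 5 MSS (congestion avoidance, +1)

5


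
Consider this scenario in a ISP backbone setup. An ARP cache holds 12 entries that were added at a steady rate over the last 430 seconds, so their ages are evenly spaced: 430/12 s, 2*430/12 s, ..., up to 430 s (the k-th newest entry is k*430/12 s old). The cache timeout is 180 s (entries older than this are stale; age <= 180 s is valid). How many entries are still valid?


Ages are k * 430/12 s for k = 1..12 (spacing = 35.8333 s).
Entry k is valid iff k * 430/12 <= 180 iff k <= 12 * 180 / 430 = 5.0233
n_valid = floor(5.0233) = 5
(n_stale = 12 - 5 = 7)

5


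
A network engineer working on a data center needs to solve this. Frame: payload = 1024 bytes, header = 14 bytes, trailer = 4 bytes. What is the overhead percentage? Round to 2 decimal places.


Given: payload = 1024 B, header = 14 B, trailer = 4 B
Overhead bytes = header + trailer = 14 + 4 = 18
Total frame = payload + overhead = 1024 + 18 = 1042
Overhead % = 18 / 1042 * 100 = 1.7274% -> 1.73% (2 dp)

1.73


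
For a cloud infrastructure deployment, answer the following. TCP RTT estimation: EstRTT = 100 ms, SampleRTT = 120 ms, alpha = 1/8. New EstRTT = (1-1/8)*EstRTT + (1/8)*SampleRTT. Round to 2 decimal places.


Given: EstRTT = 100 ms, SampleRTT = 120 ms, alpha = 1/8
New EstRTT = (1 - alpha) * EstRTT + alpha * SampleRTT
(7/8) * 100 = 87.5
(1/8) * 120 = 15
New EstRTT = 87.5 + 15 = 102.5 ms -> 102.50 ms (2 dp)

102.50


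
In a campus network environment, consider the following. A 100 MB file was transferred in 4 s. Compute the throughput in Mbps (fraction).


Given: file = 100 MB, time = 4 s
File in Mb = 100 * 8 = 800 Mb
Throughput = 800 / 4 Mbps
Throughput = 200 Mbps

200


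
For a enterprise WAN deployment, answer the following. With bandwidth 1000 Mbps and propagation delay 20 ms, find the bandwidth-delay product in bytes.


Given: bandwidth = 1000 Mbps, delay = 20 ms
BDP in bits = 1000 * 10^6 * 20 / 1000
BDP in bits = 20000000
BDP in bytes = 20000000 / 8 = 2500000

2500000


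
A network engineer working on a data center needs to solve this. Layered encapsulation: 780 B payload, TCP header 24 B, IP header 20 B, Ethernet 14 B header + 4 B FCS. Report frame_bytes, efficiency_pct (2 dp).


TCP segment = 780 + 24 = 804 B
IP packet = 804 + 20 = 824 B
Ethernet frame = 824 + 14 + 4 = 842 B
Efficiency = app / frame = 780 / 842 = 0.926366 = 92.6366% -> 92.64% (2 dp)

842, 92.64


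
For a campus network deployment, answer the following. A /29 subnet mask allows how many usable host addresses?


Given: subnet mask /29
Host bits = 32 - 29 = 3
Total addresses = 2^3 = 8
Usable hosts = 8 - 2 (network + broadcast) = 6

6


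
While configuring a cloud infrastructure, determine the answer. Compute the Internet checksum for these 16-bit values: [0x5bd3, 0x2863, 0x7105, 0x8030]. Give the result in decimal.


Given words: [0x5bd3, 0x2863, 0x7105, 0x8030]
Step 1: Sum all words
Raw sum = 23507 + 10339 + 28933 + 32816 = 95595
Step 2: Fold carry: (30059 + 1) = 30060
One's complement = ~30060 & 0xFFFF = 35475

35475


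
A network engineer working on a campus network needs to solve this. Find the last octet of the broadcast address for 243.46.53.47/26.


Given: IP = 243.46.53.47, prefix = /26
Host bits = 32 - 26 = 6
Network last octet = 47 AND mask = 0
Host part size = 2^6 - 1 = 63
Broadcast last octet = 0 OR 63 = 63

63


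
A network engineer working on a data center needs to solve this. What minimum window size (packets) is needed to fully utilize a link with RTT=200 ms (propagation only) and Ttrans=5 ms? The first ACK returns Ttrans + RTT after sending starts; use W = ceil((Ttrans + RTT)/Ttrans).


Given: Ttrans = 5 ms, RTT = 200 ms (= 2 * Tprop, Tprop = 100 ms)
Time until first ACK returns = Ttrans + RTT = 5 + 200 = 205 ms
Need W * Ttrans >= Ttrans + RTT  ->  W >= (Ttrans + RTT) / Ttrans
(Ttrans + RTT) / Ttrans = 205 / 5 = 41
W_min = ceil(41) = 41

41


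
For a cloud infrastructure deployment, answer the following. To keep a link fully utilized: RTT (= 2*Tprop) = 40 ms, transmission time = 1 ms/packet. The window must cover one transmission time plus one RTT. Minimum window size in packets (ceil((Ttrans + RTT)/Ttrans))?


Given: Ttrans = 1 ms, RTT = 40 ms (= 2 * Tprop, Tprop = 20 ms)
Time until first ACK returns = Ttrans + RTT = 1 + 40 = 41 ms
Need W * Ttrans >= Ttrans + RTT  ->  W >= (Ttrans + RTT) / Ttrans
(Ttrans + RTT) / Ttrans = 41 / 1 = 41
W_min = ceil(41) = 41

41


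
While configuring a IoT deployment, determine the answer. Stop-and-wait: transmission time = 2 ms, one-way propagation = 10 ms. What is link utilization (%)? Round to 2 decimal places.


Given: Ttrans = 2 ms, Tprop = 10 ms
RTT = 2 * Tprop = 2 * 10 = 20 ms
U = Ttrans / (Ttrans + RTT)
U = 2 / (2 + 20)
U = 2 / 22 = 0.090909
U% = 9.09%

9.09


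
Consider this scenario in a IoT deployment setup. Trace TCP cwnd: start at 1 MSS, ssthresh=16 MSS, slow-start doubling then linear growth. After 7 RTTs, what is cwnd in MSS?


RTT 0: cwnd = 1 MSS (initial)
RTT 1: cwnd = 2 MSS (slow start, doubled)
RTT 2: cwnd = 4 MSS (slow start, doubled)
RTT 3: cwnd = 8 MSS (slow start, doubled)
RTT 4: cwnd = 16 MSS (slow start, doubled)
RTT 5: cwnd = 17 MSS (congestion avoidance, +1)
RTT 6: cwnd = 18 MSS (congestion avoidance, +1)
RTT 7: cwnd = 19 MSS (congestion avoidance, +1)

19


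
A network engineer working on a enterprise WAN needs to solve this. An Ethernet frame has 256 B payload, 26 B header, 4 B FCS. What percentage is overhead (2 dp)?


Given: payload = 256 B, header = 26 B, trailer = 4 B
Overhead bytes = header + trailer = 26 + 4 = 30
Total frame = payload + overhead = 256 + 30 = 286
Overhead % = 30 / 286 * 100 = 10.4895% -> 10.49% (2 dp)

10.49


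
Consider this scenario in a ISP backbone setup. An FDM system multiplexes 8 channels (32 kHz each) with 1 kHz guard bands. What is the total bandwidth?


Given: 8 channels, 32 kHz each, guard = 1 kHz
Channel bandwidth = 8 * 32 = 256 kHz
Guard bands = 7 gaps * 1 kHz = 7 kHz
Total = 256 + 7 = 263 kHz

263


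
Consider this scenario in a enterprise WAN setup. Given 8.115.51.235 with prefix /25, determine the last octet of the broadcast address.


Given: IP = 8.115.51.235, prefix = /25
Host bits = 32 - 25 = 7
Network last octet = 235 AND mask = 128
Host part size = 2^7 - 1 = 127
Broadcast last octet = 128 OR 127 = 255

255


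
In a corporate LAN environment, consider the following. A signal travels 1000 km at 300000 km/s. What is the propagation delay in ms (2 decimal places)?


Given: distance = 1000 km, speed = 300000 km/s
Delay = distance / speed = 1000 / 300000 seconds
Delay in ms = 1000 * 1000 / 300000
Delay = 3.3333 ms
Rounded to 2 dp = 3.33 ms

3.33


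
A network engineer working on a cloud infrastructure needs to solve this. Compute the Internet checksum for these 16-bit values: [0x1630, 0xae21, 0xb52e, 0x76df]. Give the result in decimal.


Given words: [0x1630, 0xae21, 0xb52e, 0x76df]
Step 1: Sum all words
Raw sum = 5680 + 44577 + 46382 + 30431 = 127070
Step 2: Fold carry: (61534 + 1) = 61535
One's complement = ~61535 & 0xFFFF = 4000

4000


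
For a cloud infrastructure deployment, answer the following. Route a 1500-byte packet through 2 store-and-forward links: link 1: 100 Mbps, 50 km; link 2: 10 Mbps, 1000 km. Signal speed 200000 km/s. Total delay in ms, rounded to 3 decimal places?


Packet = 1500 bytes = 12000 bits. Store-and-forward: sum (t_trans + t_prop) per link.
Link 1: t_trans = 12000/(100*10^6) s = 0.1200 ms; t_prop = 50/200000 s = 0.2500 ms; subtotal = 0.3700 ms
Link 2: t_trans = 12000/(10*10^6) s = 1.2000 ms; t_prop = 1000/200000 s = 5.0000 ms; subtotal = 6.2000 ms
End-to-end = 0.3700 + 6.2000 = 6.5700 ms -> 6.570 ms (3 dp)

6.570


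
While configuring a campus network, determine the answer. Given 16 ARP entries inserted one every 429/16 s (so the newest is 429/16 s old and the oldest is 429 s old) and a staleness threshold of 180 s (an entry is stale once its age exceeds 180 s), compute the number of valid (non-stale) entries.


Ages are k * 429/16 s for k = 1..16 (spacing = 26.8125 s).
Entry k is valid iff k * 429/16 <= 180 iff k <= 16 * 180 / 429 = 6.7133
n_valid = floor(6.7133) = 6
(n_stale = 16 - 6 = 10)

6


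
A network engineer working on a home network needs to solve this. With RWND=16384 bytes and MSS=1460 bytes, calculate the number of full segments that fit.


Given: RWND = 16384 bytes, MSS = 1460 bytes
Full segments = floor(RWND / MSS)
Full segments = floor(16384 / 1460)
Full segments = floor(11.2219) = 11

11


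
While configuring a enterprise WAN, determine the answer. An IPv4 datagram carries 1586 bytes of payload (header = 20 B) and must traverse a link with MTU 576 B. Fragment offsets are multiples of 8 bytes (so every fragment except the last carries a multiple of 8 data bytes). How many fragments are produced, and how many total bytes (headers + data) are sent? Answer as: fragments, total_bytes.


Max data per non-final fragment = floor((MTU - header)/8)*8 = floor((576 - 20)/8)*8 = floor(556/8)*8 = 552 B
Final fragment needs no 8-byte alignment: it can carry up to MTU - header = 556 B
Non-final fragments needed = ceil((payload - 556) / 552) = ceil(1030/552) = ceil(1.8659) = 2
Number of fragments = 2 + 1 = 3
Fragment sizes (data): 2 * 552 B + 482 B (last, 482 <= 556 OK)
Total bytes sent = payload + n_frags * header = 1586 + 3*20 = 1586 + 60 = 1646 B

3, 1646


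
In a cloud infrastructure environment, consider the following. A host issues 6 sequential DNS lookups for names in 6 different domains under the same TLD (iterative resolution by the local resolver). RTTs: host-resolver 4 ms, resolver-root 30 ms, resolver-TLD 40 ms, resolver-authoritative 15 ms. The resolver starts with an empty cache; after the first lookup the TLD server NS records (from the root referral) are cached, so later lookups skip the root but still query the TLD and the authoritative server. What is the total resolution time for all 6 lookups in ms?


Lookup 1 (cold cache): local + root + TLD + auth = 4 + 30 + 40 + 15 = 89 ms
Lookups 2..6 (TLD NS cached -> skip root; new domain -> still ask TLD and auth): local + TLD + auth = 4 + 40 + 15 = 59 ms each
Remaining 5 lookups: 5 * 59 = 295 ms
Total = 89 + 295 = 384 ms

384


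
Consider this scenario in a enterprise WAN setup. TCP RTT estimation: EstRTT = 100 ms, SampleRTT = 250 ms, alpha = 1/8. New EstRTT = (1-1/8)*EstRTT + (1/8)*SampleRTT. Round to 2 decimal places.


Given: EstRTT = 100 ms, SampleRTT = 250 ms, alpha = 1/8
New EstRTT = (1 - alpha) * EstRTT + alpha * SampleRTT
(7/8) * 100 = 87.5
(1/8) * 250 = 31.25
New EstRTT = 87.5 + 31.25 = 118.75 ms -> 118.75 ms (2 dp)

118.75


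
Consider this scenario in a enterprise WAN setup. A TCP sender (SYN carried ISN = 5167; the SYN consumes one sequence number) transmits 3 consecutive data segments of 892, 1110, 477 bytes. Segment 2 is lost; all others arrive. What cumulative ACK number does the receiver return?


SYN uses sequence number 5167; first data byte = ISN + 1 = 5168.
Segment 1: SEQ = 5168, len = 892 B, covers [5168, 6059]
Segment 2: SEQ = 6060, len = 1110 B, covers [6060, 7169] [LOST]
Segment 3: SEQ = 7170, len = 477 B, covers [7170, 7646]
In-order data received: bytes [5168, 6059] (segments 1..1).
Segment 2 missing -> gap begins at byte 6060; later segments buffered out of order.
Cumulative ACK = next expected in-order byte = 5168 + 892 = 6060

6060


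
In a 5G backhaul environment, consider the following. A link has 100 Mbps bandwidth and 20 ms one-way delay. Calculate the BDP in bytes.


Given: bandwidth = 100 Mbps, delay = 20 ms
BDP in bits = 100 * 10^6 * 20 / 1000
BDP in bits = 2000000
BDP in bytes = 2000000 / 8 = 250000

250000


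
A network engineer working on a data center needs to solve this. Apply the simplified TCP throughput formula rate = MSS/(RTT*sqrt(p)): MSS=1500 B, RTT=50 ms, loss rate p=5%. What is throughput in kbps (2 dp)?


Given: MSS = 1500 bytes, RTT = 50 ms, loss = 5%
RTT in seconds = 50 / 1000 = 0.05
Loss rate = 5% = 0.05
sqrt(loss) = sqrt(0.05) = 0.223606797750
Throughput (bytes/s) = 1500 / (0.05 * 0.223606797750) = 134164.0786
Throughput (kbps) = 134164.0786 * 8 / 1000 = 1073.312629 -> 1073.31 kbps (2 dp)

1073.31


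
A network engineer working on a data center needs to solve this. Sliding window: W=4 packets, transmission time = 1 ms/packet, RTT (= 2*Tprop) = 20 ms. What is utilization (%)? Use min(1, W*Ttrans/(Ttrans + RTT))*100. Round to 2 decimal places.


Given: W = 4, Ttrans = 1 ms, RTT = 20 ms (= 2 * Tprop, Tprop = 10 ms)
Cycle time = Ttrans + RTT = 1 + 20 = 21 ms (first packet sent until its ACK returns)
W * Ttrans = 4 * 1 = 4 ms of sending per cycle
W * Ttrans / (Ttrans + RTT) = 4 / 21 = 0.190476
U = min(1, 0.190476) = 0.190476
U% = 19.05%

19.05


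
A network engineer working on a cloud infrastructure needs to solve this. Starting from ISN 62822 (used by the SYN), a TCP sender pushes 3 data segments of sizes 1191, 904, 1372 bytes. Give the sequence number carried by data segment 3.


The SYN occupies sequence number ISN = 62822, so the first data byte is ISN + 1 = 62823.
SEQ of data segment i = (ISN + 1) + sum of payload sizes of segments 1..i-1.
Segment 1: SEQ = 62823, payload = 1191 bytes
Segment 2: SEQ = 64014, payload = 904 bytes
Segment 3: SEQ = 64918, payload = 1372 bytes
SEQ of segment 3 = 62823 + 1191 + 904 = 64918

64918


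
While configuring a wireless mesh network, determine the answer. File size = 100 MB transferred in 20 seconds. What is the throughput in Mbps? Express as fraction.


Given: file = 100 MB, time = 20 s
File in Mb = 100 * 8 = 800 Mb
Throughput = 800 / 20 Mbps
Throughput = 40 Mbps

40


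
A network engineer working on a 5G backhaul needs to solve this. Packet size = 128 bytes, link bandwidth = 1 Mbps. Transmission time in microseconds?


Given: packet = 128 bytes, bandwidth = 1 Mbps
Packet in bits = 128 * 8 = 1024 bits
Bandwidth = 1 * 10^6 = 1000000 bps
Time = 1024 / 1000000 seconds
Time in us = 1024 * 10^6 / 1000000 = 1024

1024


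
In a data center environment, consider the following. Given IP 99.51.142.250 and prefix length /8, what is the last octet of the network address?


Given: IP = 99.51.142.250, prefix = /8
Subnet mask = 255.0.0.0
Last octet of IP: 250
Last octet of mask: 0
Network last octet = 250 AND 0 = 0

0


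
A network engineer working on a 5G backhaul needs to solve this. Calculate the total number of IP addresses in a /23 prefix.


Given: CIDR prefix /23
Host bits = 32 - 23 = 9
Total addresses = 2^9 = 512

512


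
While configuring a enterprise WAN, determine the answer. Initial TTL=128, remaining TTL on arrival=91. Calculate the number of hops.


Given: initial TTL = 128, received TTL = 91
Hops = initial TTL - received TTL
Hops = 128 - 91 = 37

37


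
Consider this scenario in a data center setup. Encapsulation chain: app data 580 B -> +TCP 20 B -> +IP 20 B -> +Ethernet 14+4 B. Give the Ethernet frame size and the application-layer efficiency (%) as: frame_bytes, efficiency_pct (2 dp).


TCP segment = 580 + 20 = 600 B
IP packet = 600 + 20 = 620 B
Ethernet frame = 620 + 14 + 4 = 638 B
Efficiency = app / frame = 580 / 638 = 0.909091 = 90.9091% -> 90.91% (2 dp)

638, 90.91


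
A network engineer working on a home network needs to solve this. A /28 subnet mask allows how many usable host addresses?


Given: subnet mask /28
Host bits = 32 - 28 = 4
Total addresses = 2^4 = 16
Usable hosts = 16 - 2 (network + broadcast) = 14

14


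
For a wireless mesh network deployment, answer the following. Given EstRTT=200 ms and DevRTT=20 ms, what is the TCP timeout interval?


Given: EstRTT = 200 ms, DevRTT = 20 ms
Timeout = EstRTT + 4 * DevRTT
4 * DevRTT = 4 * 20 = 80
Timeout = 200 + 80 = 280 ms

280


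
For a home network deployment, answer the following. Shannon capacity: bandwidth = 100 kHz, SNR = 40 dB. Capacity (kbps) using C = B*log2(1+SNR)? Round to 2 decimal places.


Given: B = 100 kHz, SNR = 40 dB
SNR linear = 10^(40/10) = 10000
1 + SNR = 10001
log2(10001) = 13.2878566418
C = 100 * 1000 * 13.2878566418 = 1328785.6642 bps
C = 1328.785664 kbps -> 1328.79 kbps (2 dp)

1328.79


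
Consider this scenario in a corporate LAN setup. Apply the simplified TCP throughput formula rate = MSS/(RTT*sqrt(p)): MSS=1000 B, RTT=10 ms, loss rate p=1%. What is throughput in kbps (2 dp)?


Given: MSS = 1000 bytes, RTT = 10 ms, loss = 1%
RTT in seconds = 10 / 1000 = 0.01
Loss rate = 1% = 0.01
sqrt(loss) = sqrt(0.01) = 0.1
Throughput (bytes/s) = 1000 / (0.01 * 0.1) = 1000000.0000
Throughput (kbps) = 1000000.0000 * 8 / 1000 = 8000.000000 -> 8000.00 kbps (2 dp)

8000.00


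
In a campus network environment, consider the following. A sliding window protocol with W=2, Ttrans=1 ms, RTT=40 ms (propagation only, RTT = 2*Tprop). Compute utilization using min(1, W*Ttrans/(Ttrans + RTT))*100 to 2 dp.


Given: W = 2, Ttrans = 1 ms, RTT = 40 ms (= 2 * Tprop, Tprop = 20 ms)
Cycle time = Ttrans + RTT = 1 + 40 = 41 ms (first packet sent until its ACK returns)
W * Ttrans = 2 * 1 = 2 ms of sending per cycle
W * Ttrans / (Ttrans + RTT) = 2 / 41 = 0.048780
U = min(1, 0.048780) = 0.048780
U% = 4.88%

4.88


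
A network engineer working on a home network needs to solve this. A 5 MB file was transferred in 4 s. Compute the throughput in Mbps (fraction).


Given: file = 5 MB, time = 4 s
File in Mb = 5 * 8 = 40 Mb
Throughput = 40 / 4 Mbps
Throughput = 10 Mbps

10


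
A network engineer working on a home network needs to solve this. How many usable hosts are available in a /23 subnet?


Given: subnet mask /23
Host bits = 32 - 23 = 9
Total addresses = 2^9 = 512
Usable hosts = 512 - 2 (network + broadcast) = 510

510


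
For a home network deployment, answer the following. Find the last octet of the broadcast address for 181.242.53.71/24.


Given: IP = 181.242.53.71, prefix = /24
Host bits = 32 - 24 = 8
Network last octet = 71 AND mask = 0
Host part size = 2^8 - 1 = 255
Broadcast last octet = 0 OR 255 = 255

255


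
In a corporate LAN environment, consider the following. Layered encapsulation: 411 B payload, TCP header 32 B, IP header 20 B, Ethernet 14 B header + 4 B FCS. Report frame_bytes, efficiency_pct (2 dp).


TCP segment = 411 + 32 = 443 B
IP packet = 443 + 20 = 463 B
Ethernet frame = 463 + 14 + 4 = 481 B
Efficiency = app / frame = 411 / 481 = 0.854470 = 85.4470% -> 85.45% (2 dp)

481, 85.45


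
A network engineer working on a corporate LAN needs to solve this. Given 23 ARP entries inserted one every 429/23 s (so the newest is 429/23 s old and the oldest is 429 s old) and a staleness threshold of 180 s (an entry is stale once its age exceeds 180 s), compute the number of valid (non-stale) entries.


Ages are k * 429/23 s for k = 1..23 (spacing = 18.6522 s).
Entry k is valid iff k * 429/23 <= 180 iff k <= 23 * 180 / 429 = 9.6503
n_valid = floor(9.6503) = 9
(n_stale = 23 - 9 = 14)

9


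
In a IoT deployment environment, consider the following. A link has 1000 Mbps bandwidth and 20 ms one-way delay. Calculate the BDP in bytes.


Given: bandwidth = 1000 Mbps, delay = 20 ms
BDP in bits = 1000 * 10^6 * 20 / 1000
BDP in bits = 20000000
BDP in bytes = 20000000 / 8 = 2500000

2500000


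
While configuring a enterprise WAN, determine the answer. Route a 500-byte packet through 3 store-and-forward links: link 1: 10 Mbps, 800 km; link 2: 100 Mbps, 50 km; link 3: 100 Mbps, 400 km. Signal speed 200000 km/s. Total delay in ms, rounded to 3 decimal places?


Packet = 500 bytes = 4000 bits. Store-and-forward: sum (t_trans + t_prop) per link.
Link 1: t_trans = 4000/(10*10^6) s = 0.4000 ms; t_prop = 800/200000 s = 4.0000 ms; subtotal = 4.4000 ms
Link 2: t_trans = 4000/(100*10^6) s = 0.0400 ms; t_prop = 50/200000 s = 0.2500 ms; subtotal = 0.2900 ms
Link 3: t_trans = 4000/(100*10^6) s = 0.0400 ms; t_prop = 400/200000 s = 2.0000 ms; subtotal = 2.0400 ms
End-to-end = 4.4000 + 0.2900 + 2.0400 = 6.7300 ms -> 6.730 ms (3 dp)

6.730


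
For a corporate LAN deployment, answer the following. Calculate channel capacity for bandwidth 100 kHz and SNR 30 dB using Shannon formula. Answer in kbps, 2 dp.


Given: B = 100 kHz, SNR = 30 dB
SNR linear = 10^(30/10) = 1000
1 + SNR = 1001
log2(1001) = 9.9672262588
C = 100 * 1000 * 9.9672262588 = 996722.6259 bps
C = 996.722626 kbps -> 996.72 kbps (2 dp)

996.72


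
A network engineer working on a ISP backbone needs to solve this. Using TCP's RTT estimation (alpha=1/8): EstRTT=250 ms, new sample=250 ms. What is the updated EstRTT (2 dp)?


Given: EstRTT = 250 ms, SampleRTT = 250 ms, alpha = 1/8
New EstRTT = (1 - alpha) * EstRTT + alpha * SampleRTT
(7/8) * 250 = 218.75
(1/8) * 250 = 31.25
New EstRTT = 218.75 + 31.25 = 250 ms -> 250.00 ms (2 dp)

250.00


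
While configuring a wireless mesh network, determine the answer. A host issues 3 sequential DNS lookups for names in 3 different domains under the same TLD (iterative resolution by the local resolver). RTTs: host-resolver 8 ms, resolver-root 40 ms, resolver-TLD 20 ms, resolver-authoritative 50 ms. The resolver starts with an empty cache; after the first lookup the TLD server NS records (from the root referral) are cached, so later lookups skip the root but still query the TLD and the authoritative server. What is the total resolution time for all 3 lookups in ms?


Lookup 1 (cold cache): local + root + TLD + auth = 8 + 40 + 20 + 50 = 118 ms
Lookups 2..3 (TLD NS cached -> skip root; new domain -> still ask TLD and auth): local + TLD + auth = 8 + 20 + 50 = 78 ms each
Remaining 2 lookups: 2 * 78 = 156 ms
Total = 118 + 156 = 274 ms

274


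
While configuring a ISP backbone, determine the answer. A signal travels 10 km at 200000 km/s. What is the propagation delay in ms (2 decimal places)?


Given: distance = 10 km, speed = 200000 km/s
Delay = distance / speed = 10 / 200000 seconds
Delay in ms = 10 * 1000 / 200000
Delay = 0.0500 ms
Rounded to 2 dp = 0.05 ms

0.05


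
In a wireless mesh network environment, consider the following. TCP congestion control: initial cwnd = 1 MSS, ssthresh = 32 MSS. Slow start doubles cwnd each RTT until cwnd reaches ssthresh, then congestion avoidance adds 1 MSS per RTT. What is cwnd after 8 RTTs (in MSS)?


RTT 0: cwnd = 1 MSS (initial)
RTT 1: cwnd = 2 MSS (slow start, doubled)
RTT 2: cwnd = 4 MSS (slow start, doubled)
RTT 3: cwnd = 8 MSS (slow start, doubled)
RTT 4: cwnd = 16 MSS (slow start, doubled)
RTT 5: cwnd = 32 MSS (slow start, doubled)
RTT 6: cwnd = 33 MSS (congestion avoidance, +1)
RTT 7: cwnd = 34 MSS (congestion avoidance, +1)
RTT 8: cwnd = 35 MSS (congestion avoidance, +1)

35


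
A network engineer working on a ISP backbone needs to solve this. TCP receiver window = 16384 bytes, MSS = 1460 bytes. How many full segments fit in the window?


Given: RWND = 16384 bytes, MSS = 1460 bytes
Full segments = floor(RWND / MSS)
Full segments = floor(16384 / 1460)
Full segments = floor(11.2219) = 11

11


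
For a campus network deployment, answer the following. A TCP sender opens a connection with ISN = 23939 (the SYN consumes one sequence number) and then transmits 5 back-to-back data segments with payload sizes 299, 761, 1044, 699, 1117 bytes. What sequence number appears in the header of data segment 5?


The SYN occupies sequence number ISN = 23939, so the first data byte is ISN + 1 = 23940.
SEQ of data segment i = (ISN + 1) + sum of payload sizes of segments 1..i-1.
Segment 1: SEQ = 23940, payload = 299 bytes
Segment 2: SEQ = 24239, payload = 761 bytes
Segment 3: SEQ = 25000, payload = 1044 bytes
Segment 4: SEQ = 26044, payload = 699 bytes
Segment 5: SEQ = 26743, payload = 1117 bytes
SEQ of segment 5 = 23940 + 299 + 761 + 1044 + 699 = 26743

26743


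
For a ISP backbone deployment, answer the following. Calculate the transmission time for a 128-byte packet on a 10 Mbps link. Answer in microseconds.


Given: packet = 128 bytes, bandwidth = 10 Mbps
Packet in bits = 128 * 8 = 1024 bits
Bandwidth = 10 * 10^6 = 10000000 bps
Time = 1024 / 10000000 seconds
Time in us = 1024 * 10^6 / 10000000 = 102.4

102.4


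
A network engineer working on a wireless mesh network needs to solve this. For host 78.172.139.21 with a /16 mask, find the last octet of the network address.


Given: IP = 78.172.139.21, prefix = /16
Subnet mask = 255.255.0.0
Last octet of IP: 21
Last octet of mask: 0
Network last octet = 21 AND 0 = 0

0


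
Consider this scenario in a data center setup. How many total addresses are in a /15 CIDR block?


Given: CIDR prefix /15
Host bits = 32 - 15 = 17
Total addresses = 2^17 = 131072

131072


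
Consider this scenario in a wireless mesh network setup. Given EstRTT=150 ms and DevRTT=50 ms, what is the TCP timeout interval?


Given: EstRTT = 150 ms, DevRTT = 50 ms
Timeout = EstRTT + 4 * DevRTT
4 * DevRTT = 4 * 50 = 200
Timeout = 150 + 200 = 350 ms

350
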